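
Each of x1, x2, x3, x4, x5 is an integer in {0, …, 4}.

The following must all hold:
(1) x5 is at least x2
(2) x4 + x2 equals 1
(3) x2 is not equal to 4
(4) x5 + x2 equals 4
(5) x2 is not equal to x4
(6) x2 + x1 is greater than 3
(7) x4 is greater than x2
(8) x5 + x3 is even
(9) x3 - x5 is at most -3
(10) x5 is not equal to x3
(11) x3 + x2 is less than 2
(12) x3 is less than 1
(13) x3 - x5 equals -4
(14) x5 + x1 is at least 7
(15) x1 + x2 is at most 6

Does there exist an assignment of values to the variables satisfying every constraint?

Take x1 = 4, x2 = 0, x3 = 0, x4 = 1, x5 = 4. Then constraint 2: x4 + x2 = 1; constraint 4: x5 + x2 = 4, and every other listed constraint is also met.

Satisfiable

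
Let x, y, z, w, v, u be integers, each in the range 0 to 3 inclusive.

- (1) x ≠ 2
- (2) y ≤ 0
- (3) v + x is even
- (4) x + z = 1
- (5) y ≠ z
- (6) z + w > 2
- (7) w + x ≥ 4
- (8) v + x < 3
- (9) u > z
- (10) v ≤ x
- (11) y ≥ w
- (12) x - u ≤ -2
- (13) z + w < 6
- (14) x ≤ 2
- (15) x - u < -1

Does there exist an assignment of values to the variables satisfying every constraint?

From constraints 2 and 11: w ≤ y ≤ 0. From constraint 14: x ≤ 2. Hence w + x ≤ 2. But constraint 7 requires w + x ≥ 4, and 4 > 2. Contradiction.

Unsatisfiable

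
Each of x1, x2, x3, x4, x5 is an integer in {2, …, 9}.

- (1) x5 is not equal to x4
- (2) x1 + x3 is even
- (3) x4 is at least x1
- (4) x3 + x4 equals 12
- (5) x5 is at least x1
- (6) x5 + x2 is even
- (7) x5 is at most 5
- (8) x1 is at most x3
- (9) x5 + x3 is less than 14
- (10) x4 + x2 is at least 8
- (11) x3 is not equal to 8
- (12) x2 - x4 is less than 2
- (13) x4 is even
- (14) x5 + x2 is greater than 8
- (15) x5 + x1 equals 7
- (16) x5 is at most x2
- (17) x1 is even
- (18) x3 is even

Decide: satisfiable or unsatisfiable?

Satisfiable

Setting (x1, x2, x3, x4, x5) = (2, 5, 6, 6, 5) satisfies everything: constraint 4: x3 + x4 = 12; constraint 9: x5 + x3 = 11; constraint 10: x4 + x2 = 11, and the others follow.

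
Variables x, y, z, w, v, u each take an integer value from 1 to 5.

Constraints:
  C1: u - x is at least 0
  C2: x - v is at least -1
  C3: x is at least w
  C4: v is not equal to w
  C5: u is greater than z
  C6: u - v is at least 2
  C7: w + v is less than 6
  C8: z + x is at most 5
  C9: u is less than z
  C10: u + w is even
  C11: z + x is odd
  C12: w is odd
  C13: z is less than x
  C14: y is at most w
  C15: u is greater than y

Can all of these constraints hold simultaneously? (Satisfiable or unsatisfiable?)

Constraints 1, 9, and 13 give z < x, x ≤ u, u < z. Chaining: z < x ≤ u < z, which forces z < z — impossible.

Unsatisfiable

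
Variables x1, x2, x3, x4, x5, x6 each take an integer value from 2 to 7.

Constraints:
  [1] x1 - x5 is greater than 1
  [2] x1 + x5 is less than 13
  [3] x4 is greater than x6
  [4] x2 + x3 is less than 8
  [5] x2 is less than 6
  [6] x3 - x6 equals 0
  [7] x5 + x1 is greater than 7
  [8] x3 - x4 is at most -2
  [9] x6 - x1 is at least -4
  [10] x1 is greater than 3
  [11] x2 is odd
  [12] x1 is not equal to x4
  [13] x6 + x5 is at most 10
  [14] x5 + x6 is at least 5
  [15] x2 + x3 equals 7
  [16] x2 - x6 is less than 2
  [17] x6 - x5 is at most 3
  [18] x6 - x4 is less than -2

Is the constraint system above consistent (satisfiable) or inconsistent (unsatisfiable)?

Satisfiable

The assignment x1 = 6, x2 = 3, x3 = 4, x4 = 7, x5 = 4, x6 = 4 works:
  constraint 1 holds since x1 - x5 = 2.
  constraint 2 holds since x1 + x5 = 10.
  constraint 4 holds since x2 + x3 = 7.
The rest check out directly.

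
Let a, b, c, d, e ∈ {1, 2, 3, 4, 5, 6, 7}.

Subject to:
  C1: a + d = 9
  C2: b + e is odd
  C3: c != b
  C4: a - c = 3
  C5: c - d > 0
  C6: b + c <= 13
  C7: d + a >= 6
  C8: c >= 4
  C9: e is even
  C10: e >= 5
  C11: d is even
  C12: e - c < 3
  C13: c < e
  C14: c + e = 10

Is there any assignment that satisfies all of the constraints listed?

One satisfying assignment is a = 7, b = 7, c = 4, d = 2, e = 6.
For the less obvious constraints — constraint 1: a + d = 9; constraint 4: a - c = 3 — and the others hold by inspection.

Satisfiable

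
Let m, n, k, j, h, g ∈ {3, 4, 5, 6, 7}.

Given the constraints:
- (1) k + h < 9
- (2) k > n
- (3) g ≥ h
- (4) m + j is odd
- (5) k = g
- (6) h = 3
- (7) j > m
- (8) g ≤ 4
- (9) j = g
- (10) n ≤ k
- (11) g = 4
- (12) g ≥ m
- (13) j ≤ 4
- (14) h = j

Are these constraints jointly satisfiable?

Unsatisfiable

Constraint 6 fixes h = 3 and constraint 11 fixes g = 4. Constraints 9 and 14 give h = j = g, so h = g. But 3 ≠ 4 — contradiction.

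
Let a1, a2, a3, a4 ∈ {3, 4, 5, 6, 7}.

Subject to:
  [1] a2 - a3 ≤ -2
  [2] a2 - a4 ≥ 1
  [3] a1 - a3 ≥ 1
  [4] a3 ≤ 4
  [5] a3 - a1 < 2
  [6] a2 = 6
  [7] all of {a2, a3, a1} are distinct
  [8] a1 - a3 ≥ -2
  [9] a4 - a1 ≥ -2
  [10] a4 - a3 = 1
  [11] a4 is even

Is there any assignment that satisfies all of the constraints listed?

Constraints 1, 2, 3, and 9 give a2 − a4 ≥ 1, a4 − a1 ≥ -2, a1 − a3 ≥ 1, a3 − a2 ≥ 2.
Adding all 4 inequalities: the left sides telescope to 0, and the right sides sum to 1 + (-2) + 1 + 2 = 2. So 0 ≥ 2, which is false.

Unsatisfiable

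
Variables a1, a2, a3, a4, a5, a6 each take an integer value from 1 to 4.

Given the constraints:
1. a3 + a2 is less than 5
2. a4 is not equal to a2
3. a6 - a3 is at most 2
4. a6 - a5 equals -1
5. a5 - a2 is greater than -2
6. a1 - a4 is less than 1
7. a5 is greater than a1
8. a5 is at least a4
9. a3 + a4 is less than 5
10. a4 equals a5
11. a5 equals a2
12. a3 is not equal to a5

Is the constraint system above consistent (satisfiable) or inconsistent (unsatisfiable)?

From constraints 10 and 11, a4 = a5 = a2, so a4 = a2. But constraint 2 says a4 ≠ a2. Contradiction.

Unsatisfiable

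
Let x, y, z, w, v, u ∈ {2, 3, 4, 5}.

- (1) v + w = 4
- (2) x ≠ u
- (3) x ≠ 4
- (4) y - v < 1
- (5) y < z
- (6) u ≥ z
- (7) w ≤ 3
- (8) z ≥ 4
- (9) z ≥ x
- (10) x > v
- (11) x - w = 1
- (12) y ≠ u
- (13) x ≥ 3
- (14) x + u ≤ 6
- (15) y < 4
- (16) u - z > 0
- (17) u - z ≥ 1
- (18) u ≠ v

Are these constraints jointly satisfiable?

Unsatisfiable

From constraint 13: x ≥ 3. From constraints 6 and 8: u ≥ z ≥ 4. Hence x + u ≥ 7. But constraint 14 requires x + u ≤ 6, and 6 < 7. Contradiction.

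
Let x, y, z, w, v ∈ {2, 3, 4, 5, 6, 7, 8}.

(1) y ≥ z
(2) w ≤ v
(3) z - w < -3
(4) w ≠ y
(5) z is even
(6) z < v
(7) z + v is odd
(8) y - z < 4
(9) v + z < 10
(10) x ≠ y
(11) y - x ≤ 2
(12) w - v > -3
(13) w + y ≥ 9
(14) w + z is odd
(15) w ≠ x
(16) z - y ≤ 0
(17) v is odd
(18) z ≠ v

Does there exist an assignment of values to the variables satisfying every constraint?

Take x = 4, y = 3, z = 2, w = 7, v = 7. Then constraint 3: z - w = -5; constraint 8: y - z = 1, and every other listed constraint is also met.

Satisfiable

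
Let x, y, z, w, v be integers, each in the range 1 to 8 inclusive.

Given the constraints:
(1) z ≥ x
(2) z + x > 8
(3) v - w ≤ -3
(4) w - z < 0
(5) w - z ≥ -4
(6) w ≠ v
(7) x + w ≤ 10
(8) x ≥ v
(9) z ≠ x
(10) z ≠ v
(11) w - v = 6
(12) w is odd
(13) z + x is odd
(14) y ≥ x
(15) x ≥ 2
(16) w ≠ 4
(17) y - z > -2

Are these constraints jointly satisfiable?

Satisfiable

The assignment x = 3, y = 7, z = 8, w = 7, v = 1 works:
  constraint 2 holds since z + x = 11.
  constraint 3 holds since v - w = -6.
  constraint 4 holds since w - z = -1.
The rest check out directly.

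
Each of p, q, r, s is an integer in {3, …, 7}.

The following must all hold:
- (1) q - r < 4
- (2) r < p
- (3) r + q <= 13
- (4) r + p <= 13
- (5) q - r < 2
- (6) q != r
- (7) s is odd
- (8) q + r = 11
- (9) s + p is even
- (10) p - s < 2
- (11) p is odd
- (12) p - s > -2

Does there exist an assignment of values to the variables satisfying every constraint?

Satisfiable

Setting (p, q, r, s) = (7, 6, 5, 7) satisfies everything: constraint 1: q - r = 1; constraint 3: r + q = 11, and the others follow.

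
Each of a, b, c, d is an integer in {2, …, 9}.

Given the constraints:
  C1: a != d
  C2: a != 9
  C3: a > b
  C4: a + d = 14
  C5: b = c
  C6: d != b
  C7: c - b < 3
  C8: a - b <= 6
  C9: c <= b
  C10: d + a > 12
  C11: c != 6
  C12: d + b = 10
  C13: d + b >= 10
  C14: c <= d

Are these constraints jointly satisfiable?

Satisfiable

Setting (a, b, c, d) = (8, 4, 4, 6) satisfies everything: constraint 4: a + d = 14; constraint 7: c - b = 0, and the others follow.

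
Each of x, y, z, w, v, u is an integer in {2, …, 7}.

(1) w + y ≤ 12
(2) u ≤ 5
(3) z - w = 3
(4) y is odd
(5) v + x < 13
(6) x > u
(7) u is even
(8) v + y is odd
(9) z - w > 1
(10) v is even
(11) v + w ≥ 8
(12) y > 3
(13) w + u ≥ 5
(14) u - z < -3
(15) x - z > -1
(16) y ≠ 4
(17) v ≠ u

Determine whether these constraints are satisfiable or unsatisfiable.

Satisfiable

Try x = 6, y = 7, z = 6, w = 3, v = 6, u = 2.
Check constraint 1: w + y = 10; constraint 3: z - w = 3. The remaining constraints are straightforward to verify.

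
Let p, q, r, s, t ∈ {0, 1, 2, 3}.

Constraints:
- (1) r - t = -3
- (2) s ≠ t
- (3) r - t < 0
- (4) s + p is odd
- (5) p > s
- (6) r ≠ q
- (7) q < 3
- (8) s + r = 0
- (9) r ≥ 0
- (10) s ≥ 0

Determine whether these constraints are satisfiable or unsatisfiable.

Take p = 3, q = 2, r = 0, s = 0, t = 3. Then constraint 1: r - t = -3; constraint 3: r - t = -3; constraint 8: s + r = 0, and every other listed constraint is also met.

Satisfiable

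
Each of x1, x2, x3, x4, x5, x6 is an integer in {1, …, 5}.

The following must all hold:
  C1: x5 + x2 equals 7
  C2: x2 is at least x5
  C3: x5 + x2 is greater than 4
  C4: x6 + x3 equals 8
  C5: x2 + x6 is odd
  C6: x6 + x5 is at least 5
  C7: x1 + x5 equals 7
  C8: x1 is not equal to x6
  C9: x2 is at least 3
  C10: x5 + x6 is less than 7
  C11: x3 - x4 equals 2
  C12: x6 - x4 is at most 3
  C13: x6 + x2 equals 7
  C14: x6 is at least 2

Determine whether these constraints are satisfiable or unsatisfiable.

Satisfiable

One satisfying assignment is x1 = 4, x2 = 4, x3 = 5, x4 = 3, x5 = 3, x6 = 3.
For the less obvious constraints — constraint 1: x5 + x2 = 7; constraint 3: x5 + x2 = 7; constraint 4: x6 + x3 = 8 — and the others hold by inspection.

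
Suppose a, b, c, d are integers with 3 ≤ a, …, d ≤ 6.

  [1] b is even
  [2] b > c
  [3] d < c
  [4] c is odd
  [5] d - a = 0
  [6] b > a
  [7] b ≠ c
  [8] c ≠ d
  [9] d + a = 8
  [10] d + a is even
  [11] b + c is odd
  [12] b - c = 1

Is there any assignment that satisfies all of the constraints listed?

Satisfiable

The assignment a = 4, b = 6, c = 5, d = 4 works:
  constraint 5 holds since d - a = 0.
  constraint 9 holds since d + a = 8.
The rest check out directly.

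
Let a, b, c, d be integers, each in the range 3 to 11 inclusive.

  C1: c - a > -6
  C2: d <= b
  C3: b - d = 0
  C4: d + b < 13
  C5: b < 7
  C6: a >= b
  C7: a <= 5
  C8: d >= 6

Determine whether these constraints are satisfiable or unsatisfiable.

From constraints 2 and 8: b ≥ d and d ≥ 6, so b ≥ 6. From constraints 6 and 7: b ≤ a and a ≤ 5, so b ≤ 5. But 5 < 6, so no value of b works.

Unsatisfiable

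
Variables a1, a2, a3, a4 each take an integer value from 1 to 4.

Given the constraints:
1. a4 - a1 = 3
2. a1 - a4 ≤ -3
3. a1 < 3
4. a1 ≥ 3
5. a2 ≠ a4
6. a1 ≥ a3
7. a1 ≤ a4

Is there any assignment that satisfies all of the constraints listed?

Unsatisfiable

From constraint 4: a1 ≥ 3. From constraint 3: a1 ≤ 2. But 2 < 3, so no value of a1 works.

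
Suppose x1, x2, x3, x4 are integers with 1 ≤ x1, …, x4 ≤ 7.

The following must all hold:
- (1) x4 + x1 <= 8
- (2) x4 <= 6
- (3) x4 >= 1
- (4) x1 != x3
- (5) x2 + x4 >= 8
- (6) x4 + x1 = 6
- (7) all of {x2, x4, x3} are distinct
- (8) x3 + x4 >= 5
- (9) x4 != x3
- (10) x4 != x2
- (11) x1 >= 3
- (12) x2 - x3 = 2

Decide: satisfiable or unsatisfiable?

The assignment x1 = 4, x2 = 7, x3 = 5, x4 = 2 works:
  constraint 1 holds since x4 + x1 = 6.
  constraint 5 holds since x2 + x4 = 9.
  constraint 6 holds since x4 + x1 = 6.
The rest check out directly.

Satisfiable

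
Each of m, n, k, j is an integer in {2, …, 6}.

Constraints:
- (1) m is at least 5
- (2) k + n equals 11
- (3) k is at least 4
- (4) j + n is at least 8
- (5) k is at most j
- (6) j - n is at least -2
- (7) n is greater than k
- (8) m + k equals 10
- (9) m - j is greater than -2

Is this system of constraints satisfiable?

Satisfiable

Try m = 5, n = 6, k = 5, j = 5.
Check constraint 2: k + n = 11; constraint 4: j + n = 11. The remaining constraints are straightforward to verify.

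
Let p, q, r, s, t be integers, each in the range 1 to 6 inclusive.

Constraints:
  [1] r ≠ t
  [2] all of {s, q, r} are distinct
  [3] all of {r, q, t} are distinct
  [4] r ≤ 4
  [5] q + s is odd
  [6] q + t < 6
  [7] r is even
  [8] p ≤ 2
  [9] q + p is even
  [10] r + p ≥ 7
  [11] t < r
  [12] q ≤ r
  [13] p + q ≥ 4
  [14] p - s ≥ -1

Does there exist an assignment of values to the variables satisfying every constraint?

Unsatisfiable

From constraint 4: r ≤ 4. From constraint 8: p ≤ 2. Hence r + p ≤ 6. But constraint 10 requires r + p ≥ 7, and 7 > 6. Contradiction.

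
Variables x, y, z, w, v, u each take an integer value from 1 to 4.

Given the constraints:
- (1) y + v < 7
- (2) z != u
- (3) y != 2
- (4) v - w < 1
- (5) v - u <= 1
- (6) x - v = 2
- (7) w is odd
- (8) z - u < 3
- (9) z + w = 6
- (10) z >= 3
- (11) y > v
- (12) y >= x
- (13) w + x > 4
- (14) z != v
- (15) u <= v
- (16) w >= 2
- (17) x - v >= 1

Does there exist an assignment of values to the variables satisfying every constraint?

Satisfiable

Try x = 3, y = 4, z = 3, w = 3, v = 1, u = 1.
Check constraint 1: y + v = 5; constraint 4: v - w = -2. The remaining constraints are straightforward to verify.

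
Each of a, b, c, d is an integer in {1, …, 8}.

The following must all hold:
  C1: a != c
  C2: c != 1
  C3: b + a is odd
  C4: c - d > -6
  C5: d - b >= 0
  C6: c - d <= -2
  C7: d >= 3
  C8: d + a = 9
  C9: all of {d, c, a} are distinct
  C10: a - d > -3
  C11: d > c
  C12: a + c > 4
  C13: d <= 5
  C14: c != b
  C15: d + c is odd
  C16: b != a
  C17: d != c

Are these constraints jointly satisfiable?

Satisfiable

The assignment a = 4, b = 5, c = 2, d = 5 works:
  constraint 4 holds since c - d = -3.
  constraint 5 holds since d - b = 0.
  constraint 6 holds since c - d = -3.
The rest check out directly.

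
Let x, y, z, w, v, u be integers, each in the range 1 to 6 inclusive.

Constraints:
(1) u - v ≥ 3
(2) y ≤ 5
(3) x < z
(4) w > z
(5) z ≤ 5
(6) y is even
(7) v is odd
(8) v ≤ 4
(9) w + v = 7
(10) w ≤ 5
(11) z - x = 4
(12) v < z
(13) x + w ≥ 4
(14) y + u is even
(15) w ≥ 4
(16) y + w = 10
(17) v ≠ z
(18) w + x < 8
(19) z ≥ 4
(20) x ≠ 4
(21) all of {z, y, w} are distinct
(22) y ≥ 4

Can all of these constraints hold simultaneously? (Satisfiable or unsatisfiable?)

Constraints 2, 5, 10, 15, 19, and 22 confine each of z, y, w to the 2 values {4, 5}.
Constraint 21 requires all 3 of them to be distinct, but only 2 values are available — impossible by the pigeonhole principle.

Unsatisfiable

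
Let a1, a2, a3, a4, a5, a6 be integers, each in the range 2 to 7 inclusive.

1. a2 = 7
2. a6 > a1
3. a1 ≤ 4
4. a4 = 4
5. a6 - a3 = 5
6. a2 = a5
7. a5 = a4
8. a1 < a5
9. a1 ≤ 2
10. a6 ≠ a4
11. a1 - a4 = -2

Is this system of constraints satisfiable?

Unsatisfiable

Constraint 1 fixes a2 = 7 and constraint 4 fixes a4 = 4. Constraints 6 and 7 give a2 = a5 = a4, so a2 = a4. But 7 ≠ 4 — contradiction.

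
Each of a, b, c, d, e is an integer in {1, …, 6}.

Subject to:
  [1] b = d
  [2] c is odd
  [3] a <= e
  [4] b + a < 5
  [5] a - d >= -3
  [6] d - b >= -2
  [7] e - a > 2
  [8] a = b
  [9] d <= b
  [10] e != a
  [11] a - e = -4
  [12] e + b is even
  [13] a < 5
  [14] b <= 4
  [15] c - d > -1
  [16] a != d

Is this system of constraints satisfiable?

From constraints 1 and 8, a = b = d, so a = d. But constraint 16 says a ≠ d. Contradiction.

Unsatisfiable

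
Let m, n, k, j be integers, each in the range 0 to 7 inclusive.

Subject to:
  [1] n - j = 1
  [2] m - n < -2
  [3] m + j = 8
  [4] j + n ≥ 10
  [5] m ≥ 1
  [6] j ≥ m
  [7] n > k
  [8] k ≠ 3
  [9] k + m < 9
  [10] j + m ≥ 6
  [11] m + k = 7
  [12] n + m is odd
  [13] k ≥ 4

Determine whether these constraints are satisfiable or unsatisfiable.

Satisfiable

Take m = 2, n = 7, k = 5, j = 6. Then constraint 1: n - j = 1; constraint 2: m - n = -5; constraint 3: m + j = 8, and every other listed constraint is also met.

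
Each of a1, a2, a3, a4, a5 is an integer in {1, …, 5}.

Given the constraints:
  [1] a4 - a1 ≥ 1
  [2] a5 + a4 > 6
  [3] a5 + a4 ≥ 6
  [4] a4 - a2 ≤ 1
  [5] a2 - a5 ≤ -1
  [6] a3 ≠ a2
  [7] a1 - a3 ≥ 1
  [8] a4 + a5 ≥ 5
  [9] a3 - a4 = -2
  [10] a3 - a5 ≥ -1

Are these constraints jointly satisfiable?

Unsatisfiable

Constraints 1, 4, 5, 7, and 10 give a3 − a5 ≥ -1, a5 − a2 ≥ 1, a2 − a4 ≥ -1, a4 − a1 ≥ 1, a1 − a3 ≥ 1.
Adding all 5 inequalities: the left sides telescope to 0, and the right sides sum to (-1) + 1 + (-1) + 1 + 1 = 1. So 0 ≥ 1, which is false.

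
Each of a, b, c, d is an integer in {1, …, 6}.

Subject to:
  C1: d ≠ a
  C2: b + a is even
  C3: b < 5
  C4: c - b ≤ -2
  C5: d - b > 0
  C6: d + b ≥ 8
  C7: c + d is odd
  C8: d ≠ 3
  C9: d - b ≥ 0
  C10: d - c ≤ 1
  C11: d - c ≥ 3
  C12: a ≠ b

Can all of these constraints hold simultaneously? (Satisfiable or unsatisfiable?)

Unsatisfiable

Constraints 4, 9, and 10 give d − b ≥ 0, b − c ≥ 2, c − d ≥ -1.
Adding all 3 inequalities: the left sides telescope to 0, and the right sides sum to 0 + 2 + (-1) = 1. So 0 ≥ 1, which is false.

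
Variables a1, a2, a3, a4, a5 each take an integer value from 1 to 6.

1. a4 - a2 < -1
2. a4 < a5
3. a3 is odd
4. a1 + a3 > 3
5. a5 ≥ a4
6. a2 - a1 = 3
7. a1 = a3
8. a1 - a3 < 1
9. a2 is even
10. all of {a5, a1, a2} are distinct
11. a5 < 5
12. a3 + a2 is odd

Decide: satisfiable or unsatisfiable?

Try a1 = 3, a2 = 6, a3 = 3, a4 = 2, a5 = 4.
Check constraint 1: a4 - a2 = -4; constraint 4: a1 + a3 = 6. The remaining constraints are straightforward to verify.

Satisfiable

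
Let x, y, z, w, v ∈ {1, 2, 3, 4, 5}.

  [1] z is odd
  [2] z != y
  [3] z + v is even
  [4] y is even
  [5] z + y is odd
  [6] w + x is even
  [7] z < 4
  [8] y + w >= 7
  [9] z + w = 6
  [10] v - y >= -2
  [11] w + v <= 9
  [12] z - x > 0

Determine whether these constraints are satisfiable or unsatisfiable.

Try x = 1, y = 4, z = 3, w = 3, v = 5.
Check constraint 8: y + w = 7; constraint 9: z + w = 6; constraint 10: v - y = 1. The remaining constraints are straightforward to verify.

Satisfiable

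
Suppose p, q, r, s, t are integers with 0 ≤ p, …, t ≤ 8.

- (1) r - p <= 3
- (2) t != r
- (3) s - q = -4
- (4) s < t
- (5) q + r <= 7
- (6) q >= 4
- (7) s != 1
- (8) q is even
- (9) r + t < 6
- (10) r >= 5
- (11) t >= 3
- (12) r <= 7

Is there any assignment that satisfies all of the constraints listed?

Unsatisfiable

From constraint 6: q ≥ 4. From constraint 10: r ≥ 5. Hence q + r ≥ 9. But constraint 5 requires q + r ≤ 7, and 7 < 9. Contradiction.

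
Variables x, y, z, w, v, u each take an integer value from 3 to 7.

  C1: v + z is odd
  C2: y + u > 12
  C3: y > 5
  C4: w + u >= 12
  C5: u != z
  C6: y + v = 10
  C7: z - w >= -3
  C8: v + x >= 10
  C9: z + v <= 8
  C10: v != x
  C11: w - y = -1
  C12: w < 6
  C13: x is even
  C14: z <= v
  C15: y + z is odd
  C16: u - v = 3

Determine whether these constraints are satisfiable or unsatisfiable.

Satisfiable

Setting (x, y, z, w, v, u) = (6, 6, 3, 5, 4, 7) satisfies everything: constraint 2: y + u = 13; constraint 4: w + u = 12; constraint 6: y + v = 10, and the others follow.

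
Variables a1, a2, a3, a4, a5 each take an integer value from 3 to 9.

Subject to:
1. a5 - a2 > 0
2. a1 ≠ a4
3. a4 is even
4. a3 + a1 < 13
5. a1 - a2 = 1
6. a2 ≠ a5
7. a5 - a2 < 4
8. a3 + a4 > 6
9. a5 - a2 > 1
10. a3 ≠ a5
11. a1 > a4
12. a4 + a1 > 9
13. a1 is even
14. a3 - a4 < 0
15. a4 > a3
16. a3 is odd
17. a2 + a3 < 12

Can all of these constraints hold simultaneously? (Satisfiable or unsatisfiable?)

Satisfiable

Try a1 = 8, a2 = 7, a3 = 3, a4 = 4, a5 = 9.
Check constraint 1: a5 - a2 = 2; constraint 4: a3 + a1 = 11. The remaining constraints are straightforward to verify.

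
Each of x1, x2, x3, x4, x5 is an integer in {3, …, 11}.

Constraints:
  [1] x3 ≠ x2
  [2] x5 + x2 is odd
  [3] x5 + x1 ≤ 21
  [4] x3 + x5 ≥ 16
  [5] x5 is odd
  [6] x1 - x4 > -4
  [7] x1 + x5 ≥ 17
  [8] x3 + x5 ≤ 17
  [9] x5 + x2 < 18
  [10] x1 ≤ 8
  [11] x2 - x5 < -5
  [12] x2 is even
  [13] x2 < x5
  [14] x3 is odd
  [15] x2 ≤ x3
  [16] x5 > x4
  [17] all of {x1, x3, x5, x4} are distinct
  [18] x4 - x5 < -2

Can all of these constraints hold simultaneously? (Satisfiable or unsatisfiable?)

Satisfiable

One satisfying assignment is x1 = 7, x2 = 4, x3 = 5, x4 = 8, x5 = 11.
For the less obvious constraints — constraint 3: x5 + x1 = 18; constraint 4: x3 + x5 = 16 — and the others hold by inspection.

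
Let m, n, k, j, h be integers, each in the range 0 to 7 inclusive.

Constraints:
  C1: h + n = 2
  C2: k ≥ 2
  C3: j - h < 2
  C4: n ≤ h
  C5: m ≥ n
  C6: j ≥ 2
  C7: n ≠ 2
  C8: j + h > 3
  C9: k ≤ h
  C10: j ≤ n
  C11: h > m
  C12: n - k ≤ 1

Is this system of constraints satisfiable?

Unsatisfiable

From constraints 2 and 9: h ≥ k ≥ 2. From constraints 6 and 10: n ≥ j ≥ 2. Hence h + n ≥ 4. But constraint 1 requires h + n = 2, and 2 < 4. Contradiction.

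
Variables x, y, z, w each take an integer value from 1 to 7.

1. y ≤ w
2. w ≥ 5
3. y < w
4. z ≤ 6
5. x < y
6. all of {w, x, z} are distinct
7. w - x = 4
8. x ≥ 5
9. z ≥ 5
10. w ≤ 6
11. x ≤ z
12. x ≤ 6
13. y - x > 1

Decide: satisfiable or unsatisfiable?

Constraints 2, 4, 8, 9, 10, and 12 confine each of w, x, z to the 2 values {5, 6}.
Constraint 6 requires all 3 of them to be distinct, but only 2 values are available — impossible by the pigeonhole principle.

Unsatisfiable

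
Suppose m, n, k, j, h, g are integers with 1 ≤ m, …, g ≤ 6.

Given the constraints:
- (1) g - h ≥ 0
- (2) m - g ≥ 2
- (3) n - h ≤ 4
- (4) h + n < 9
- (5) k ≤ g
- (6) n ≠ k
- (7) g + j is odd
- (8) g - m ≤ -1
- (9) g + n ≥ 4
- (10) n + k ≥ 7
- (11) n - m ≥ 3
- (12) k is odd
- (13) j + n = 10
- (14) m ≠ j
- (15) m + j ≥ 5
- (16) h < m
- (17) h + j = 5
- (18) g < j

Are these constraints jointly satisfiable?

Constraints 1, 2, 3, and 11 give m − g ≥ 2, g − h ≥ 0, h − n ≥ -4, n − m ≥ 3.
Adding all 4 inequalities: the left sides telescope to 0, and the right sides sum to 2 + 0 + (-4) + 3 = 1. So 0 ≥ 1, which is false.

Unsatisfiable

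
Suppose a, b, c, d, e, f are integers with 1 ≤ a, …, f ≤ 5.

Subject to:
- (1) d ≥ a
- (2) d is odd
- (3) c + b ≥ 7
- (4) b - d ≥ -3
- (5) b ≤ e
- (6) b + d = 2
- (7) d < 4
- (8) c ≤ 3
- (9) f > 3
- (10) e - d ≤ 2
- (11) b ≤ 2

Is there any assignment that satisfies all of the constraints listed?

From constraint 8: c ≤ 3. From constraint 11: b ≤ 2. Hence c + b ≤ 5. But constraint 3 requires c + b ≥ 7, and 7 > 5. Contradiction.

Unsatisfiable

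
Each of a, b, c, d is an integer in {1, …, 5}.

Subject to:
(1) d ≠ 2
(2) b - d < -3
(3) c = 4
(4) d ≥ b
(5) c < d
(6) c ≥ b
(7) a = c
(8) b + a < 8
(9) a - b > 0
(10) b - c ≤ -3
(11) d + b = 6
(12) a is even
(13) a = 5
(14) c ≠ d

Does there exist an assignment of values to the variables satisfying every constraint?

Unsatisfiable

Constraint 13 fixes a = 5 and constraint 3 fixes c = 4, but constraint 7 requires a = c. Since 5 ≠ 4, contradiction.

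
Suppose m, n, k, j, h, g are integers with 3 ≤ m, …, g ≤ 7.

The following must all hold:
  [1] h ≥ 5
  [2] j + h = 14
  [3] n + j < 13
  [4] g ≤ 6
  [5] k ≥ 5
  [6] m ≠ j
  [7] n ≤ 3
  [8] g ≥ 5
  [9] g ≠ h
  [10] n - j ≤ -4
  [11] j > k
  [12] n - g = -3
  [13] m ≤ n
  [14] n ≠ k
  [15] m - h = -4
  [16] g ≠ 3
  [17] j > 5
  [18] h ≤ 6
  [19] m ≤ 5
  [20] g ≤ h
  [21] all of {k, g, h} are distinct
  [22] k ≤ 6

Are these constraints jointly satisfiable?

Constraints 1, 4, 5, 8, 18, and 22 confine each of k, g, h to the 2 values {5, 6}.
Constraint 21 requires all 3 of them to be distinct, but only 2 values are available — impossible by the pigeonhole principle.

Unsatisfiable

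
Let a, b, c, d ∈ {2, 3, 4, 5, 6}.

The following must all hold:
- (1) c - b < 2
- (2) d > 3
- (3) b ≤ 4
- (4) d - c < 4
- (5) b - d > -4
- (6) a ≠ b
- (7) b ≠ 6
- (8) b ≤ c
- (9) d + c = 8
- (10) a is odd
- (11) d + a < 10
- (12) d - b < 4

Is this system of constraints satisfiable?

One satisfying assignment is a = 3, b = 2, c = 3, d = 5.
For the less obvious constraints — constraint 1: c - b = 1; constraint 4: d - c = 2 — and the others hold by inspection.

Satisfiable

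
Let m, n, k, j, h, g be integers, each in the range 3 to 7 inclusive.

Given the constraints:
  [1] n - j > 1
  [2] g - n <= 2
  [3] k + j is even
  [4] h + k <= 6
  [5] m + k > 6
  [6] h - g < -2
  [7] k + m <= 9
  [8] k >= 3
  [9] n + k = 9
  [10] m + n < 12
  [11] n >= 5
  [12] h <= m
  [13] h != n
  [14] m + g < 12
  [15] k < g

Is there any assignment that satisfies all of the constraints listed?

One satisfying assignment is m = 5, n = 6, k = 3, j = 3, h = 3, g = 6.
For the less obvious constraints — constraint 1: n - j = 3; constraint 2: g - n = 0 — and the others hold by inspection.

Satisfiable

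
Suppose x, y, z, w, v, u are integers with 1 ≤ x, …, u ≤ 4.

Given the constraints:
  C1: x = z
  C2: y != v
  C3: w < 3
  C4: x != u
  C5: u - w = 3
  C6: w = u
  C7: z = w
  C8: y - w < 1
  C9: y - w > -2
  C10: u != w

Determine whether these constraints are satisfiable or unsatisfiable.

From constraints 1, 6, and 7, x = z = w = u, so x = u. But constraint 4 says x ≠ u. Contradiction.

Unsatisfiable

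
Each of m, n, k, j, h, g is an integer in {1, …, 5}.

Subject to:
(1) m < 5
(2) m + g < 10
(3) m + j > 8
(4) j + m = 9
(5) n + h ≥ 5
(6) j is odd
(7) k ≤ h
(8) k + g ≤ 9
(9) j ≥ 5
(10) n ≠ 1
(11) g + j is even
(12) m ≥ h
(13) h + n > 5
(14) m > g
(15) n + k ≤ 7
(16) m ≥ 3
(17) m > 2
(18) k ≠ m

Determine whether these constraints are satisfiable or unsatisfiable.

Satisfiable

The assignment m = 4, n = 4, k = 3, j = 5, h = 4, g = 3 works:
  constraint 2 holds since m + g = 7.
  constraint 3 holds since m + j = 9.
  constraint 4 holds since j + m = 9.
The rest check out directly.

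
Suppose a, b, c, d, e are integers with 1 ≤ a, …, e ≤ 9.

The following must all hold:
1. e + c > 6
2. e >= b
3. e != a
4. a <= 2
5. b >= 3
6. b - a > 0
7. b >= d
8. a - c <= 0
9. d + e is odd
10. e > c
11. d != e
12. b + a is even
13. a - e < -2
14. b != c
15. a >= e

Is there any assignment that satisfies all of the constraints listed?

From constraints 2 and 5: e ≥ b and b ≥ 3, so e ≥ 3. From constraints 4 and 15: e ≤ a and a ≤ 2, so e ≤ 2. But 2 < 3, so no value of e works.

Unsatisfiable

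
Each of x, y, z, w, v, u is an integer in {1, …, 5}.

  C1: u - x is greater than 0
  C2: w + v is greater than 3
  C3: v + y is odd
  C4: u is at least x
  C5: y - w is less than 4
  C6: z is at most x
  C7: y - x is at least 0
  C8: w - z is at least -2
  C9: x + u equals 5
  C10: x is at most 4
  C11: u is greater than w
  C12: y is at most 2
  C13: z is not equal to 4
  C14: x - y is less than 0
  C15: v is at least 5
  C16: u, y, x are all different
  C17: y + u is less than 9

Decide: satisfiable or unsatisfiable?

Satisfiable

Take x = 1, y = 2, z = 1, w = 1, v = 5, u = 4. Then constraint 1: u - x = 3; constraint 2: w + v = 6, and every other listed constraint is also met.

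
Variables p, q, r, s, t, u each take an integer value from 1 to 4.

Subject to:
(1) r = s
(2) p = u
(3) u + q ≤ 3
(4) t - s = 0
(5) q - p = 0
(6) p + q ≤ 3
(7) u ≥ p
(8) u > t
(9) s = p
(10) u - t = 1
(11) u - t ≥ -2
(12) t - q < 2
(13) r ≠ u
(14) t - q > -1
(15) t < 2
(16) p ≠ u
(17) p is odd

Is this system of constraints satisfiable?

From constraints 1, 2, and 9, r = s = p = u, so r = u. But constraint 13 says r ≠ u. Contradiction.

Unsatisfiable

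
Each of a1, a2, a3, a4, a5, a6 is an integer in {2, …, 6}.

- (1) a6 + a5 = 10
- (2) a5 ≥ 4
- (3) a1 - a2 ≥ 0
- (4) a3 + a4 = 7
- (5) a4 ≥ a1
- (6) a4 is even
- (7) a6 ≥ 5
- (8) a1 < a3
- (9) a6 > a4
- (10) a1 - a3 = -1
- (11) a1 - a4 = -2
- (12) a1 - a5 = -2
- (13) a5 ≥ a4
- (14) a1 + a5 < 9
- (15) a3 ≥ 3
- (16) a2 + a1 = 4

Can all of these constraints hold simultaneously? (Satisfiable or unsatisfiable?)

Setting (a1, a2, a3, a4, a5, a6) = (2, 2, 3, 4, 4, 6) satisfies everything: constraint 1: a6 + a5 = 10; constraint 3: a1 - a2 = 0; constraint 4: a3 + a4 = 7, and the others follow.

Satisfiable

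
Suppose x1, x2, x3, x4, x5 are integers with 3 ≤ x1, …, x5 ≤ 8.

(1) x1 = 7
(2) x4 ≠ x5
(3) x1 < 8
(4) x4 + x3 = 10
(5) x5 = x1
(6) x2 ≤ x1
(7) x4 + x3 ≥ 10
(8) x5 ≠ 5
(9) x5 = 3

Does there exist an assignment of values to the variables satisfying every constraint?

Constraint 9 fixes x5 = 3 and constraint 1 fixes x1 = 7, but constraint 5 requires x5 = x1. Since 3 ≠ 7, contradiction.

Unsatisfiable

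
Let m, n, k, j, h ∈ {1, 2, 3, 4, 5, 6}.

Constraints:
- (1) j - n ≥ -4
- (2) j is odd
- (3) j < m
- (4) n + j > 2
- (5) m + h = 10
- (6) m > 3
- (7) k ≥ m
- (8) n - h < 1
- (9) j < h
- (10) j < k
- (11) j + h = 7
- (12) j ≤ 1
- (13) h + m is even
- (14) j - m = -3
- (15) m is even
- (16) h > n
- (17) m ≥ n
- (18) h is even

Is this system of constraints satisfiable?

Satisfiable

One satisfying assignment is m = 4, n = 4, k = 5, j = 1, h = 6.
For the less obvious constraints — constraint 1: j - n = -3; constraint 4: n + j = 5; constraint 5: m + h = 10 — and the others hold by inspection.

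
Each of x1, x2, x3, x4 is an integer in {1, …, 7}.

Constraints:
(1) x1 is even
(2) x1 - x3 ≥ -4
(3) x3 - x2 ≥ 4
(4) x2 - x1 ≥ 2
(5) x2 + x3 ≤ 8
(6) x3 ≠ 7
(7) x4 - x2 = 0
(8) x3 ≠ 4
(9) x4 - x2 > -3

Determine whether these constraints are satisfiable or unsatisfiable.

Unsatisfiable

Constraints 2, 3, and 4 give x1 − x3 ≥ -4, x3 − x2 ≥ 4, x2 − x1 ≥ 2.
Adding all 3 inequalities: the left sides telescope to 0, and the right sides sum to (-4) + 4 + 2 = 2. So 0 ≥ 2, which is false.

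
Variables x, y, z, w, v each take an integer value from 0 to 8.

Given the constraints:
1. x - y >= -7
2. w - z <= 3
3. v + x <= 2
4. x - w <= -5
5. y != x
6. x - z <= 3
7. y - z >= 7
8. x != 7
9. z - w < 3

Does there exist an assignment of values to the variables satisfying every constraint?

Unsatisfiable

Constraints 1, 2, 4, and 7 give z − w ≥ -3, w − x ≥ 5, x − y ≥ -7, y − z ≥ 7.
Adding all 4 inequalities: the left sides telescope to 0, and the right sides sum to (-3) + 5 + (-7) + 7 = 2. So 0 ≥ 2, which is false.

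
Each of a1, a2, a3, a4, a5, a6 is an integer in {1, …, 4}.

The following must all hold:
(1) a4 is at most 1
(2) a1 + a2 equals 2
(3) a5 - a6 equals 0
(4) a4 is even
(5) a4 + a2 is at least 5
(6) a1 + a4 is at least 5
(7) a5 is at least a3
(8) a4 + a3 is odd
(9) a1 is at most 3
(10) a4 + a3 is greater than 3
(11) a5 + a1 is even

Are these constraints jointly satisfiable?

Unsatisfiable

From constraint 9: a1 ≤ 3. From constraint 1: a4 ≤ 1. Hence a1 + a4 ≤ 4. But constraint 6 requires a1 + a4 ≥ 5, and 5 > 4. Contradiction.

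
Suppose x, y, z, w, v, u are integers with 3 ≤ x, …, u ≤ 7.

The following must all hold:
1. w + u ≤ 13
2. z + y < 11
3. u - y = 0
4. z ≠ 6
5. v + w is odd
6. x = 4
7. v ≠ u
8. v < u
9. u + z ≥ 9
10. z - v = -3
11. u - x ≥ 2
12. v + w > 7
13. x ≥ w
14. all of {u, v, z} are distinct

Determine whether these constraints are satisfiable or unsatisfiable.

Satisfiable

Setting (x, y, z, w, v, u) = (4, 7, 3, 3, 6, 7) satisfies everything: constraint 1: w + u = 10; constraint 2: z + y = 10, and the others follow.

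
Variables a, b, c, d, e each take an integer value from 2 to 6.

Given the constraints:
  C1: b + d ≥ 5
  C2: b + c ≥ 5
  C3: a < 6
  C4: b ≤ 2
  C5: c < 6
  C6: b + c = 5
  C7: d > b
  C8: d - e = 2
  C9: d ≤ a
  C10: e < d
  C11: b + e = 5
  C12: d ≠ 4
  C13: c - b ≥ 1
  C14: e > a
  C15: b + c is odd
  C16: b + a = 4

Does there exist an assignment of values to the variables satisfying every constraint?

Constraints 9, 10, and 14 give a < e, e < d, d ≤ a. Chaining: a < e < d ≤ a, which forces a < a — impossible.

Unsatisfiable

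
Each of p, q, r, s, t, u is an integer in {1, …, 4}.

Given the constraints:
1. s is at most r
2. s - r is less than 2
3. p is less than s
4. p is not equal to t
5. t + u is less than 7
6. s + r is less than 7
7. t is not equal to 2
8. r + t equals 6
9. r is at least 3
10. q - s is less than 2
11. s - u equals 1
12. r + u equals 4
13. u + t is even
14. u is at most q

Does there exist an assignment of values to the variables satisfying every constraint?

The assignment p = 1, q = 1, r = 3, s = 2, t = 3, u = 1 works:
  constraint 2 holds since s - r = -1.
  constraint 5 holds since t + u = 4.
  constraint 6 holds since s + r = 5.
The rest check out directly.

Satisfiable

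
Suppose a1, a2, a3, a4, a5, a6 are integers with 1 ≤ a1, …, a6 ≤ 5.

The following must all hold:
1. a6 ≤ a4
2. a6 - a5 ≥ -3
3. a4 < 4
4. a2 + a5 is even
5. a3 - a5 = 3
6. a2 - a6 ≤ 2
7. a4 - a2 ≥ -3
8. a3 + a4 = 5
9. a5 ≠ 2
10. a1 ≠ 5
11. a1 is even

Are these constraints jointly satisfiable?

Setting (a1, a2, a3, a4, a5, a6) = (4, 1, 4, 1, 1, 1) satisfies everything: constraint 2: a6 - a5 = 0; constraint 5: a3 - a5 = 3; constraint 6: a2 - a6 = 0, and the others follow.

Satisfiable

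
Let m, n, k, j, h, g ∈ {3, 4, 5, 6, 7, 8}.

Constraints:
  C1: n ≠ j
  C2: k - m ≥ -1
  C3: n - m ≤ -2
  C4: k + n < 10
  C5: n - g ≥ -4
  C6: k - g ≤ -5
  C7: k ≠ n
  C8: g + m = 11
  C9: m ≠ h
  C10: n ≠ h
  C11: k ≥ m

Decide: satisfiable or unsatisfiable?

Unsatisfiable

Constraints 2, 3, 5, and 6 give k − m ≥ -1, m − n ≥ 2, n − g ≥ -4, g − k ≥ 5.
Adding all 4 inequalities: the left sides telescope to 0, and the right sides sum to (-1) + 2 + (-4) + 5 = 2. So 0 ≥ 2, which is false.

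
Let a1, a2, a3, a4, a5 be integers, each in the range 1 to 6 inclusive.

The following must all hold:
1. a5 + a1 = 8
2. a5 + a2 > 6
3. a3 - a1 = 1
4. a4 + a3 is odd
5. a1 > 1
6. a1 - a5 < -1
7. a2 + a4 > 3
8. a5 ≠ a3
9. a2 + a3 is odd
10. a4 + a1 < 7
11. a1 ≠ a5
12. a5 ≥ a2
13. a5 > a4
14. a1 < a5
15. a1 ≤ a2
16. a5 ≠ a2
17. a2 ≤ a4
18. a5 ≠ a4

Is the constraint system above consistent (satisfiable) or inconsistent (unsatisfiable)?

One satisfying assignment is a1 = 2, a2 = 2, a3 = 3, a4 = 2, a5 = 6.
For the less obvious constraints — constraint 1: a5 + a1 = 8; constraint 2: a5 + a2 = 8 — and the others hold by inspection.

Satisfiable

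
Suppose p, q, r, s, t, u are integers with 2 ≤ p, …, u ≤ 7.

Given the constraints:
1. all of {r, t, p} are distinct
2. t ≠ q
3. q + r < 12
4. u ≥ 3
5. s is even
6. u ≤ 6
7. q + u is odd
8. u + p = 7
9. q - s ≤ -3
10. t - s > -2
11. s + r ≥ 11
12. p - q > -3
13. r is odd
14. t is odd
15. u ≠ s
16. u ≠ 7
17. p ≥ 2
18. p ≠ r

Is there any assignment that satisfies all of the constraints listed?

Satisfiable

Try p = 3, q = 3, r = 7, s = 6, t = 5, u = 4.
Check constraint 3: q + r = 10; constraint 8: u + p = 7. The remaining constraints are straightforward to verify.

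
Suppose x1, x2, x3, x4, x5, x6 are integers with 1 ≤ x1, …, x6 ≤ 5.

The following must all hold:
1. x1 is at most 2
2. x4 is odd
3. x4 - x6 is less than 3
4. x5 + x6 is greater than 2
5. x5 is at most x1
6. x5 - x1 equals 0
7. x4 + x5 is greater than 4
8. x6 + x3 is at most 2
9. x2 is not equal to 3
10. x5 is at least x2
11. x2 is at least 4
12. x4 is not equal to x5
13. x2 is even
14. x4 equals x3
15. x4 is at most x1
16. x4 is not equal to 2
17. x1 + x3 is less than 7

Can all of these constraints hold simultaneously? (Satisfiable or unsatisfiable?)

Unsatisfiable

From constraints 10 and 11: x5 ≥ x2 and x2 ≥ 4, so x5 ≥ 4. From constraints 1 and 5: x5 ≤ x1 and x1 ≤ 2, so x5 ≤ 2. But 2 < 4, so no value of x5 works.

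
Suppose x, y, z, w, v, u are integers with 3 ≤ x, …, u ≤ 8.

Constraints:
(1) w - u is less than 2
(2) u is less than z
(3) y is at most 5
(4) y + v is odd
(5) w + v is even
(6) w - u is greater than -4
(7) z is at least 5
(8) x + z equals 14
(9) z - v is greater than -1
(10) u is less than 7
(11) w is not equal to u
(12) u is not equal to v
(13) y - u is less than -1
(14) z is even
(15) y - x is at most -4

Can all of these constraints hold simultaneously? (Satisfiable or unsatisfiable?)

The assignment x = 8, y = 3, z = 6, w = 4, v = 4, u = 5 works:
  constraint 1 holds since w - u = -1.
  constraint 6 holds since w - u = -1.
The rest check out directly.

Satisfiable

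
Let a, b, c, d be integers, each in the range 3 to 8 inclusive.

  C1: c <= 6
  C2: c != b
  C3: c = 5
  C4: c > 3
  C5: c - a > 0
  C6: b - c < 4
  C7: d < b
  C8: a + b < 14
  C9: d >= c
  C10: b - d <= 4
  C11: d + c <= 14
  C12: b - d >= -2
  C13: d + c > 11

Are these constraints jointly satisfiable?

Try a = 3, b = 8, c = 5, d = 7.
Check constraint 5: c - a = 2; constraint 6: b - c = 3; constraint 8: a + b = 11. The remaining constraints are straightforward to verify.

Satisfiable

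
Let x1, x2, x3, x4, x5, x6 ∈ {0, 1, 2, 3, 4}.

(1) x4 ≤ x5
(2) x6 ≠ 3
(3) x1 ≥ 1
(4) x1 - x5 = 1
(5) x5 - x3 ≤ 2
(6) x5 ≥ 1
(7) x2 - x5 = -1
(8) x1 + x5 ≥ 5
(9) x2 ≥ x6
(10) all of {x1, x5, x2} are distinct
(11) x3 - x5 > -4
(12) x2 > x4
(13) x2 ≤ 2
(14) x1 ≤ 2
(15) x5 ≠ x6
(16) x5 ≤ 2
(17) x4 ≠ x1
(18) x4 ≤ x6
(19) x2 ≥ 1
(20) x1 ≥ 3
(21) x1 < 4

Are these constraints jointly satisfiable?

Unsatisfiable

Constraints 3, 6, 13, 14, 16, and 19 confine each of x1, x5, x2 to the 2 values {1, 2}.
Constraint 10 requires all 3 of them to be distinct, but only 2 values are available — impossible by the pigeonhole principle.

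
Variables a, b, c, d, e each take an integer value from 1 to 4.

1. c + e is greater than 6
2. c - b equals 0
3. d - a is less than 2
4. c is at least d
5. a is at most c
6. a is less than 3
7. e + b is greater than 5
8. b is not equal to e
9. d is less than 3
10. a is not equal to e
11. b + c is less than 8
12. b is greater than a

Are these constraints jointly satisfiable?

Satisfiable

Take a = 1, b = 3, c = 3, d = 2, e = 4. Then constraint 1: c + e = 7; constraint 2: c - b = 0; constraint 3: d - a = 1, and every other listed constraint is also met.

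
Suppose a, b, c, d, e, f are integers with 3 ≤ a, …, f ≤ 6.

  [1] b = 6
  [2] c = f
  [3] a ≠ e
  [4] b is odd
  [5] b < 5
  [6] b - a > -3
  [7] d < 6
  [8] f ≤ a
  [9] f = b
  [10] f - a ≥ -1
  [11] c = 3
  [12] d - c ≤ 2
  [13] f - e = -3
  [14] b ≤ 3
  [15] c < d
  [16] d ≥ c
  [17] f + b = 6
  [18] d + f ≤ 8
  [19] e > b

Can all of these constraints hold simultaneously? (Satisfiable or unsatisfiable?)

Constraint 11 fixes c = 3 and constraint 1 fixes b = 6. Constraints 2 and 9 give c = f = b, so c = b. But 3 ≠ 6 — contradiction.

Unsatisfiable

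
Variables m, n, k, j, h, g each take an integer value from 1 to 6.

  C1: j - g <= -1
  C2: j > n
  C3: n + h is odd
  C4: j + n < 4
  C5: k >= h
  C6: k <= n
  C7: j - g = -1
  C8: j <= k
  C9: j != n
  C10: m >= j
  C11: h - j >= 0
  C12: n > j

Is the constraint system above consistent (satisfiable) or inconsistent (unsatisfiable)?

Unsatisfiable

Constraints 2, 5, 6, and 11 give k ≤ n, n < j, j ≤ h, h ≤ k. Chaining: k ≤ n < j ≤ h ≤ k, which forces k < k — impossible.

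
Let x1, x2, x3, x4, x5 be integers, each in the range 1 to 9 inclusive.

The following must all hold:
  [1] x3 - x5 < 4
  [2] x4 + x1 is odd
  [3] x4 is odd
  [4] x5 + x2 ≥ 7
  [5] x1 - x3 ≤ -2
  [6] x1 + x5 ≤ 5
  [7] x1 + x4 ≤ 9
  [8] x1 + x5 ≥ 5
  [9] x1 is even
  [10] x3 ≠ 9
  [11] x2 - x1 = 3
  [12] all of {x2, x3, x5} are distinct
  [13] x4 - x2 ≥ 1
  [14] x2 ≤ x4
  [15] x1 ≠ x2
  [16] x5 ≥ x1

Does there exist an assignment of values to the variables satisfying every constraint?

Try x1 = 2, x2 = 5, x3 = 4, x4 = 7, x5 = 3.
Check constraint 1: x3 - x5 = 1; constraint 4: x5 + x2 = 8. The remaining constraints are straightforward to verify.

Satisfiable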